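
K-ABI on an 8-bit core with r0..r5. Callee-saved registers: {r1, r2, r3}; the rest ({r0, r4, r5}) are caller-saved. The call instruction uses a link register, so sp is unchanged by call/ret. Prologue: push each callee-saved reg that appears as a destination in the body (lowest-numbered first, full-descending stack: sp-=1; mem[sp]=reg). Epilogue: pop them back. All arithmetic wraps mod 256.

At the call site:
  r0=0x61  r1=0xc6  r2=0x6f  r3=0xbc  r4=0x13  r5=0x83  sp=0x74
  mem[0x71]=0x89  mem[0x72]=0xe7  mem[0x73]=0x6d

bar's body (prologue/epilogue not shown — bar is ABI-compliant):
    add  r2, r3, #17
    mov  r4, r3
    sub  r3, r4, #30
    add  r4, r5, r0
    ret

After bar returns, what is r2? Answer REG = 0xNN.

prologue: push r2 -> mem[0x73]=0x6f, sp=0x73
prologue: push r3 -> mem[0x72]=0xbc, sp=0x72
body[0] add  r2, r3, #17 -> r2=0xcd
body[1] mov  r4, r3 -> r4=0xbc
body[2] sub  r3, r4, #30 -> r3=0x9e
body[3] add  r4, r5, r0 -> r4=0xe4
epilogue: pop r3=0xbc, sp=0x73
epilogue: pop r2=0x6f, sp=0x74
r2 is callee-saved -> restored

REG = 0x6f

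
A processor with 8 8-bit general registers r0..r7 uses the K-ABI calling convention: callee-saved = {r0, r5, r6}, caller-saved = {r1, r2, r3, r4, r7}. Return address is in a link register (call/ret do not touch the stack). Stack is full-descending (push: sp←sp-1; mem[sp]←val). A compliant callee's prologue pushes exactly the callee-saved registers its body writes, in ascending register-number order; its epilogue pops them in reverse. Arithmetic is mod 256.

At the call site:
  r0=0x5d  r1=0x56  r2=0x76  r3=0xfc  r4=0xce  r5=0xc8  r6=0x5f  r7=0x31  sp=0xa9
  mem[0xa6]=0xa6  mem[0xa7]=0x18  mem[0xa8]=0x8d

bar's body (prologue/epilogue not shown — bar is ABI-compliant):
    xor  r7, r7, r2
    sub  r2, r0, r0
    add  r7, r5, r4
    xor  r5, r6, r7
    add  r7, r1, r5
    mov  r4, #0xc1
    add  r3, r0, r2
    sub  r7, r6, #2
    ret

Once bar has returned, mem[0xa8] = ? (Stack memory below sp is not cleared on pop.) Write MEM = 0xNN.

MEM = 0xc8

prologue: push r5 -> mem[0xa8]=0xc8, sp=0xa8
body[0] xor  r7, r7, r2 -> r7=0x47
body[1] sub  r2, r0, r0 -> r2=0x00
body[2] add  r7, r5, r4 -> r7=0x96
body[3] xor  r5, r6, r7 -> r5=0xc9
body[4] add  r7, r1, r5 -> r7=0x1f
body[5] mov  r4, #0xc1 -> r4=0xc1
body[6] add  r3, r0, r2 -> r3=0x5d
body[7] sub  r7, r6, #2 -> r7=0x5d
epilogue: pop r5=0xc8, sp=0xa9
prologue pushed ['r5'] at ['0xa8']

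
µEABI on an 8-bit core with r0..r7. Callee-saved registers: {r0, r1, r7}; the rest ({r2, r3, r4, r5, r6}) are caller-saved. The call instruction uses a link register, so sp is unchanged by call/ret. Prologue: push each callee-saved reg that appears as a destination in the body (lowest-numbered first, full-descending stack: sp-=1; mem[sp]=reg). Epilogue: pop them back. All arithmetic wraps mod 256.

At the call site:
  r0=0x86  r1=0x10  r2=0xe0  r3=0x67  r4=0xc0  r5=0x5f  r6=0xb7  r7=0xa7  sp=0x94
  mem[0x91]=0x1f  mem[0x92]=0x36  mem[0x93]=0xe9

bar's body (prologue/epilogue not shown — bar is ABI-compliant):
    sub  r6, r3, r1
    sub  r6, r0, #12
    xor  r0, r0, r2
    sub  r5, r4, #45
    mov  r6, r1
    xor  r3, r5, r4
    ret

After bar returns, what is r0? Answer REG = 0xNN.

prologue: push r0 → mem[0x93]=0x86, sp=0x93
body[0] sub  r6, r3, r1 → r6=0x57
body[1] sub  r6, r0, #12 → r6=0x7a
body[2] xor  r0, r0, r2 → r0=0x66
body[3] sub  r5, r4, #45 → r5=0x93
body[4] mov  r6, r1 → r6=0x10
body[5] xor  r3, r5, r4 → r3=0x53
epilogue: pop r0=0x86, sp=0x94
r0 is callee-saved → restored

REG = 0x86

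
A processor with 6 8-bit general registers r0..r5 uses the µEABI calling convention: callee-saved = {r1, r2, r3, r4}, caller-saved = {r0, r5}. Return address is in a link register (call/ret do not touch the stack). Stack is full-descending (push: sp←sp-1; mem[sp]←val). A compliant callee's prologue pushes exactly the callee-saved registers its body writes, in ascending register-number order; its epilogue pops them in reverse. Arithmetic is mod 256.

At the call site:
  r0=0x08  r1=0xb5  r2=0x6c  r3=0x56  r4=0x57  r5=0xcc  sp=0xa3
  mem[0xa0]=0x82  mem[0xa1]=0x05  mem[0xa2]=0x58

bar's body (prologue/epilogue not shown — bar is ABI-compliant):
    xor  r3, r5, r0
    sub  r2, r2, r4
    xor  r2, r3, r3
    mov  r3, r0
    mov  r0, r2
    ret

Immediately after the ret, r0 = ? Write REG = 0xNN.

REG = 0x00

prologue: push r2 -> mem[0xa2]=0x6c, sp=0xa2
prologue: push r3 -> mem[0xa1]=0x56, sp=0xa1
body[0] xor  r3, r5, r0 -> r3=0xc4
body[1] sub  r2, r2, r4 -> r2=0x15
body[2] xor  r2, r3, r3 -> r2=0x00
body[3] mov  r3, r0 -> r3=0x08
body[4] mov  r0, r2 -> r0=0x00
epilogue: pop r3=0x56, sp=0xa2
epilogue: pop r2=0x6c, sp=0xa3
r0 is caller-saved -> body value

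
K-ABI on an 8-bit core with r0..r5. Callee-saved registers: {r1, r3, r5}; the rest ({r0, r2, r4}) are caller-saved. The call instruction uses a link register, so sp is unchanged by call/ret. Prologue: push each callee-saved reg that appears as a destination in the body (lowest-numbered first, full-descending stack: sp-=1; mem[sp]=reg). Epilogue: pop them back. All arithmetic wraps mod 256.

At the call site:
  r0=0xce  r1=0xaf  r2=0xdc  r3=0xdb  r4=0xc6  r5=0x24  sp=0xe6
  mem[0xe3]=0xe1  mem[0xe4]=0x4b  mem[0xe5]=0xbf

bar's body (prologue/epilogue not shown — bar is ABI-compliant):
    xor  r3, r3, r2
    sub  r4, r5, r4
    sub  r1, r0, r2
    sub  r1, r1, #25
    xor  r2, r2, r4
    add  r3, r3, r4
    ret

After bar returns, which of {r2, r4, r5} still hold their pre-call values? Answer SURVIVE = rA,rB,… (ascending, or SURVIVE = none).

prologue: push r1 → mem[0xe5]=0xaf, sp=0xe5
prologue: push r3 → mem[0xe4]=0xdb, sp=0xe4
body[0] xor  r3, r3, r2 → r3=0x07
body[1] sub  r4, r5, r4 → r4=0x5e
body[2] sub  r1, r0, r2 → r1=0xf2
body[3] sub  r1, r1, #25 → r1=0xd9
body[4] xor  r2, r2, r4 → r2=0x82
body[5] add  r3, r3, r4 → r3=0x65
epilogue: pop r3=0xdb, sp=0xe5
epilogue: pop r1=0xaf, sp=0xe6
r2: caller-saved, written=True
r4: caller-saved, written=True
r5: callee-saved, written=False

SURVIVE = r5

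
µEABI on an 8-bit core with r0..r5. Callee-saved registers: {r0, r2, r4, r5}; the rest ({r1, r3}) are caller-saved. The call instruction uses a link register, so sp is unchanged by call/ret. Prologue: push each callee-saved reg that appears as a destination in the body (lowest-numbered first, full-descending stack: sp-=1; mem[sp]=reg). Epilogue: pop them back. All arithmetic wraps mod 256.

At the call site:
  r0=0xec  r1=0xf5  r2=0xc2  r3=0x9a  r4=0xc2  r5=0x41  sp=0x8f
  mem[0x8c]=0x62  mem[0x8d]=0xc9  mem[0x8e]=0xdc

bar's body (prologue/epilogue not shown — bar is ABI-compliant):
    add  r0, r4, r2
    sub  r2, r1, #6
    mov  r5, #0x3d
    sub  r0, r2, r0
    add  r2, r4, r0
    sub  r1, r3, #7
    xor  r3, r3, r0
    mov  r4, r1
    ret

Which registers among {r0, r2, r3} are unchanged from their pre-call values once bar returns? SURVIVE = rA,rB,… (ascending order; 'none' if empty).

SURVIVE = r0,r2

prologue: push r0 → mem[0x8e]=0xec, sp=0x8e
prologue: push r2 → mem[0x8d]=0xc2, sp=0x8d
prologue: push r4 → mem[0x8c]=0xc2, sp=0x8c
prologue: push r5 → mem[0x8b]=0x41, sp=0x8b
body[0] add  r0, r4, r2 → r0=0x84
body[1] sub  r2, r1, #6 → r2=0xef
body[2] mov  r5, #0x3d → r5=0x3d
body[3] sub  r0, r2, r0 → r0=0x6b
body[4] add  r2, r4, r0 → r2=0x2d
body[5] sub  r1, r3, #7 → r1=0x93
body[6] xor  r3, r3, r0 → r3=0xf1
body[7] mov  r4, r1 → r4=0x93
epilogue: pop r5=0x41, sp=0x8c
epilogue: pop r4=0xc2, sp=0x8d
epilogue: pop r2=0xc2, sp=0x8e
epilogue: pop r0=0xec, sp=0x8f
r0: callee-saved, written=True
r2: callee-saved, written=True
r3: caller-saved, written=True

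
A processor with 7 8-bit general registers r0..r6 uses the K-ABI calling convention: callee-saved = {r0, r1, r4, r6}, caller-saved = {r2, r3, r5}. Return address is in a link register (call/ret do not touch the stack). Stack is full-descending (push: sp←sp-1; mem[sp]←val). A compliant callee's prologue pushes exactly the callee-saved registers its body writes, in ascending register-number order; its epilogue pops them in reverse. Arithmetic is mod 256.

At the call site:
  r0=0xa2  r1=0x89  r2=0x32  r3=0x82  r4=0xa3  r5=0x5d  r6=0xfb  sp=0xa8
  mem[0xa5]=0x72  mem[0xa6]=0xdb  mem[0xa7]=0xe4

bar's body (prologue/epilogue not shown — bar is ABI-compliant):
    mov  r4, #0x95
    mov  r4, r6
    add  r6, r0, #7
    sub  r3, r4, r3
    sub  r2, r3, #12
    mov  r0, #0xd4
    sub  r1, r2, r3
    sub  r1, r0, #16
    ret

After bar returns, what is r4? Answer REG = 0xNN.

REG = 0xa3

prologue: push r0 -> mem[0xa7]=0xa2, sp=0xa7
prologue: push r1 -> mem[0xa6]=0x89, sp=0xa6
prologue: push r4 -> mem[0xa5]=0xa3, sp=0xa5
prologue: push r6 -> mem[0xa4]=0xfb, sp=0xa4
body[0] mov  r4, #0x95 -> r4=0x95
body[1] mov  r4, r6 -> r4=0xfb
body[2] add  r6, r0, #7 -> r6=0xa9
body[3] sub  r3, r4, r3 -> r3=0x79
body[4] sub  r2, r3, #12 -> r2=0x6d
body[5] mov  r0, #0xd4 -> r0=0xd4
body[6] sub  r1, r2, r3 -> r1=0xf4
body[7] sub  r1, r0, #16 -> r1=0xc4
epilogue: pop r6=0xfb, sp=0xa5
epilogue: pop r4=0xa3, sp=0xa6
epilogue: pop r1=0x89, sp=0xa7
epilogue: pop r0=0xa2, sp=0xa8
r4 is callee-saved -> restored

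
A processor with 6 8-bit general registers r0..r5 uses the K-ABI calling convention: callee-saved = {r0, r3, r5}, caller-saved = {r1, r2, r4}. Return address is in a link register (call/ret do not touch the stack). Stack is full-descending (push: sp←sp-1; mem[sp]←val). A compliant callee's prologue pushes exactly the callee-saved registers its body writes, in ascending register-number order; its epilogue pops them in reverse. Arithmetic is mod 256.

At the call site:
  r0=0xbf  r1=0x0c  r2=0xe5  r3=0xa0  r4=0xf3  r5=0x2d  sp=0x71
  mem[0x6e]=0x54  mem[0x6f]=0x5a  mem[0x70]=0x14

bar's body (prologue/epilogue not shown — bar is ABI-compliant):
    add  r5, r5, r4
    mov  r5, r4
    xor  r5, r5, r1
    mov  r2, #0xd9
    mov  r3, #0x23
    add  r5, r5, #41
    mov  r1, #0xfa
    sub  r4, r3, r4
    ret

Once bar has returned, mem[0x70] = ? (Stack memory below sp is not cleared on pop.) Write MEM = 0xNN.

MEM = 0xa0

prologue: push r3 → mem[0x70]=0xa0, sp=0x70
prologue: push r5 → mem[0x6f]=0x2d, sp=0x6f
body[0] add  r5, r5, r4 → r5=0x20
body[1] mov  r5, r4 → r5=0xf3
body[2] xor  r5, r5, r1 → r5=0xff
body[3] mov  r2, #0xd9 → r2=0xd9
body[4] mov  r3, #0x23 → r3=0x23
body[5] add  r5, r5, #41 → r5=0x28
body[6] mov  r1, #0xfa → r1=0xfa
body[7] sub  r4, r3, r4 → r4=0x30
epilogue: pop r5=0x2d, sp=0x70
epilogue: pop r3=0xa0, sp=0x71
prologue pushed ['r3', 'r5'] at ['0x70', '0x6f']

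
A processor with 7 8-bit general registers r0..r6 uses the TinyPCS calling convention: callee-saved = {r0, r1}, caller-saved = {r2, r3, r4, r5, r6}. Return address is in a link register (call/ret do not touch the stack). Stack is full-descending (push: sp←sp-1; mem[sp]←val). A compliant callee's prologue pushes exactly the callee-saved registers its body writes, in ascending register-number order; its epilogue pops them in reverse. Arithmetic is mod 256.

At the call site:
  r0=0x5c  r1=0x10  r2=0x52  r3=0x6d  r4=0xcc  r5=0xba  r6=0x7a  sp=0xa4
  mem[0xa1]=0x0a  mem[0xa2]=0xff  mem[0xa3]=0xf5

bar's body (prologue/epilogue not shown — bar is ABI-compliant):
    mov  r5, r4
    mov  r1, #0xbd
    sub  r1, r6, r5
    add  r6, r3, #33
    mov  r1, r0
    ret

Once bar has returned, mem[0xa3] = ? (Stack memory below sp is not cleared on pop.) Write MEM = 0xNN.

prologue: push r1 → mem[0xa3]=0x10, sp=0xa3
body[0] mov  r5, r4 → r5=0xcc
body[1] mov  r1, #0xbd → r1=0xbd
body[2] sub  r1, r6, r5 → r1=0xae
body[3] add  r6, r3, #33 → r6=0x8e
body[4] mov  r1, r0 → r1=0x5c
epilogue: pop r1=0x10, sp=0xa4
prologue pushed ['r1'] at ['0xa3']

MEM = 0x10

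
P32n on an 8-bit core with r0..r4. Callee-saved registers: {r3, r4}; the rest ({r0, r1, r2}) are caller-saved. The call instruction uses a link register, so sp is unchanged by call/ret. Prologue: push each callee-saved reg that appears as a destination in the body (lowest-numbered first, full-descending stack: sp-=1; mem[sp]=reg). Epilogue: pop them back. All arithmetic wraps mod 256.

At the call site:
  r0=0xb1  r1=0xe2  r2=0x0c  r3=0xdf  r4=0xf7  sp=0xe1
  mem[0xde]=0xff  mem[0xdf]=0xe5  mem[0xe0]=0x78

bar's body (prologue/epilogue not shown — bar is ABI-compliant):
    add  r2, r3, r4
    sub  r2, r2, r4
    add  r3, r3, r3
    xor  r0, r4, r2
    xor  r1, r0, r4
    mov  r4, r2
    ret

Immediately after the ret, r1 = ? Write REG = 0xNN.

REG = 0xdf

prologue: push r3 -> mem[0xe0]=0xdf, sp=0xe0
prologue: push r4 -> mem[0xdf]=0xf7, sp=0xdf
body[0] add  r2, r3, r4 -> r2=0xd6
body[1] sub  r2, r2, r4 -> r2=0xdf
body[2] add  r3, r3, r3 -> r3=0xbe
body[3] xor  r0, r4, r2 -> r0=0x28
body[4] xor  r1, r0, r4 -> r1=0xdf
body[5] mov  r4, r2 -> r4=0xdf
epilogue: pop r4=0xf7, sp=0xe0
epilogue: pop r3=0xdf, sp=0xe1
r1 is caller-saved -> body value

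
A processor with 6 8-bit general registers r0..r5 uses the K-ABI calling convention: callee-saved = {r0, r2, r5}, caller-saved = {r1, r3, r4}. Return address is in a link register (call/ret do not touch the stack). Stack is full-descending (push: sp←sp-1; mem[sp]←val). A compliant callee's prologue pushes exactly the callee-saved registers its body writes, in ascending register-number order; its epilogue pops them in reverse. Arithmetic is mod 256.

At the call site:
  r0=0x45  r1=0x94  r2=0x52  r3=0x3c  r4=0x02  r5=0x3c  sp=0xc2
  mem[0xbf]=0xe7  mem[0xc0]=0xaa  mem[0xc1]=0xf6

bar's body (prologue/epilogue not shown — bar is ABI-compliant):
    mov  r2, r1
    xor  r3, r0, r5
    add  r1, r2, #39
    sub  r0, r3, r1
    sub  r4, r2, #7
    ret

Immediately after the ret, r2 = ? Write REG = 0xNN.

REG = 0x52

prologue: push r0 → mem[0xc1]=0x45, sp=0xc1
prologue: push r2 → mem[0xc0]=0x52, sp=0xc0
body[0] mov  r2, r1 → r2=0x94
body[1] xor  r3, r0, r5 → r3=0x79
body[2] add  r1, r2, #39 → r1=0xbb
body[3] sub  r0, r3, r1 → r0=0xbe
body[4] sub  r4, r2, #7 → r4=0x8d
epilogue: pop r2=0x52, sp=0xc1
epilogue: pop r0=0x45, sp=0xc2
r2 is callee-saved → restored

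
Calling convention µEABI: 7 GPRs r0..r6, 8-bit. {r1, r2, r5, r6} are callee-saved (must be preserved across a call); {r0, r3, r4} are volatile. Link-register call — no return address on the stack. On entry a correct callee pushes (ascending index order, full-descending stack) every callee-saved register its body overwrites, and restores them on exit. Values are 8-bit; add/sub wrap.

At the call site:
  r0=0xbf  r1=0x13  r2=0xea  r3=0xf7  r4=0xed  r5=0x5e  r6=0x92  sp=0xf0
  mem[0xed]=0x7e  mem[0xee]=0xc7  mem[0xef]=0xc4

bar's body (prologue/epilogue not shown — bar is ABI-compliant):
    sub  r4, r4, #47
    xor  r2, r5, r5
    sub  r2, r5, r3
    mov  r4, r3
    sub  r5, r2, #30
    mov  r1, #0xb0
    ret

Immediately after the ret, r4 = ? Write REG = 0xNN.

prologue: push r1 → mem[0xef]=0x13, sp=0xef
prologue: push r2 → mem[0xee]=0xea, sp=0xee
prologue: push r5 → mem[0xed]=0x5e, sp=0xed
body[0] sub  r4, r4, #47 → r4=0xbe
body[1] xor  r2, r5, r5 → r2=0x00
body[2] sub  r2, r5, r3 → r2=0x67
body[3] mov  r4, r3 → r4=0xf7
body[4] sub  r5, r2, #30 → r5=0x49
body[5] mov  r1, #0xb0 → r1=0xb0
epilogue: pop r5=0x5e, sp=0xee
epilogue: pop r2=0xea, sp=0xef
epilogue: pop r1=0x13, sp=0xf0
r4 is caller-saved → body value

REG = 0xf7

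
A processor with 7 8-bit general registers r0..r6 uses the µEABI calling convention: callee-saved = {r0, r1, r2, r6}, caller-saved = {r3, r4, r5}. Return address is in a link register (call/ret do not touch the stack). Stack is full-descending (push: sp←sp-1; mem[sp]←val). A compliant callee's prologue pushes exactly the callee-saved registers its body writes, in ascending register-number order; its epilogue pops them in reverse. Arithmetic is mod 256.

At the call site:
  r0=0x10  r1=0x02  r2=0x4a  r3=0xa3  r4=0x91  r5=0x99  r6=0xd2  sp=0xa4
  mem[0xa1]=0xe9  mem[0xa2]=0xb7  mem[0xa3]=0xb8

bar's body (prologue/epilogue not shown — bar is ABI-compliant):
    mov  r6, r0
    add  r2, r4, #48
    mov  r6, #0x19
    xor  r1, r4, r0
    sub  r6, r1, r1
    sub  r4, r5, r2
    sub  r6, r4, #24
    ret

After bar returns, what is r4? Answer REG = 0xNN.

REG = 0xd8

prologue: push r1 -> mem[0xa3]=0x02, sp=0xa3
prologue: push r2 -> mem[0xa2]=0x4a, sp=0xa2
prologue: push r6 -> mem[0xa1]=0xd2, sp=0xa1
body[0] mov  r6, r0 -> r6=0x10
body[1] add  r2, r4, #48 -> r2=0xc1
body[2] mov  r6, #0x19 -> r6=0x19
body[3] xor  r1, r4, r0 -> r1=0x81
body[4] sub  r6, r1, r1 -> r6=0x00
body[5] sub  r4, r5, r2 -> r4=0xd8
body[6] sub  r6, r4, #24 -> r6=0xc0
epilogue: pop r6=0xd2, sp=0xa2
epilogue: pop r2=0x4a, sp=0xa3
epilogue: pop r1=0x02, sp=0xa4
r4 is caller-saved -> body value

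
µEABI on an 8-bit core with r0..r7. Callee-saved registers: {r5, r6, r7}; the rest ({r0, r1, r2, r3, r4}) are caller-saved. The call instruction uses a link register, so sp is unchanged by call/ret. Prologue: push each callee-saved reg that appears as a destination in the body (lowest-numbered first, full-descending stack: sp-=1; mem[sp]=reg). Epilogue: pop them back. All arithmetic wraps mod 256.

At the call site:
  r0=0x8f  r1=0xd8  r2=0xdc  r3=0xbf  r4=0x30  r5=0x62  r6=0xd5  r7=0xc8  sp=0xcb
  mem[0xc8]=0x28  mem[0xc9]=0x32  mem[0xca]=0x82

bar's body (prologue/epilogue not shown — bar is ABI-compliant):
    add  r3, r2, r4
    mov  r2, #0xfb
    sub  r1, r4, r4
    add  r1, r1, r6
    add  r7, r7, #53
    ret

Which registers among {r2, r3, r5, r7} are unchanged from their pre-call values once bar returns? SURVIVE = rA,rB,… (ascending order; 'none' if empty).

prologue: push r7 -> mem[0xca]=0xc8, sp=0xca
body[0] add  r3, r2, r4 -> r3=0x0c
body[1] mov  r2, #0xfb -> r2=0xfb
body[2] sub  r1, r4, r4 -> r1=0x00
body[3] add  r1, r1, r6 -> r1=0xd5
body[4] add  r7, r7, #53 -> r7=0xfd
epilogue: pop r7=0xc8, sp=0xcb
r2: caller-saved, written=True
r3: caller-saved, written=True
r5: callee-saved, written=False
r7: callee-saved, written=True

SURVIVE = r5,r7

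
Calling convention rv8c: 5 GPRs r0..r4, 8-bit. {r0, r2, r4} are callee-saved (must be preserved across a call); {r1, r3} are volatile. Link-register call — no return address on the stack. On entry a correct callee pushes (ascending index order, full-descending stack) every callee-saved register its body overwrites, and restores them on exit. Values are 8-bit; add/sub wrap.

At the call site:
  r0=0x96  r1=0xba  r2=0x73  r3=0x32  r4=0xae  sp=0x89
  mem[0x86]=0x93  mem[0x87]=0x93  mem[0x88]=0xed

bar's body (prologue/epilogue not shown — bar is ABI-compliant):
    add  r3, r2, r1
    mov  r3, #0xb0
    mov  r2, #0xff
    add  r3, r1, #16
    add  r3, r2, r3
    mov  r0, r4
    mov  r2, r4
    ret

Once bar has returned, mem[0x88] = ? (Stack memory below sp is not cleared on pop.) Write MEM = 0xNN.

prologue: push r0 → mem[0x88]=0x96, sp=0x88
prologue: push r2 → mem[0x87]=0x73, sp=0x87
body[0] add  r3, r2, r1 → r3=0x2d
body[1] mov  r3, #0xb0 → r3=0xb0
body[2] mov  r2, #0xff → r2=0xff
body[3] add  r3, r1, #16 → r3=0xca
body[4] add  r3, r2, r3 → r3=0xc9
body[5] mov  r0, r4 → r0=0xae
body[6] mov  r2, r4 → r2=0xae
epilogue: pop r2=0x73, sp=0x88
epilogue: pop r0=0x96, sp=0x89
prologue pushed ['r0', 'r2'] at ['0x88', '0x87']

MEM = 0x96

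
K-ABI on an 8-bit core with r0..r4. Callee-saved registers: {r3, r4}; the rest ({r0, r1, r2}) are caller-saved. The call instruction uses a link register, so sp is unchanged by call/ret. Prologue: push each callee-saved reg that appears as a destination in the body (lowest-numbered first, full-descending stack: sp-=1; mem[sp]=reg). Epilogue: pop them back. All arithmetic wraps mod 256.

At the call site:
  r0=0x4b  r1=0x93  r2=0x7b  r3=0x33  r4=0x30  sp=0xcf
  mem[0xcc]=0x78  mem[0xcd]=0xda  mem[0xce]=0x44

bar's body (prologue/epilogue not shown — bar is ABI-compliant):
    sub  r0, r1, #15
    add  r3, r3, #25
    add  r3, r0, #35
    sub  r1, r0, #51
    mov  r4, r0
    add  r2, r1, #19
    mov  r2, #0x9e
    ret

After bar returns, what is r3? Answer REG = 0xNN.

REG = 0x33

prologue: push r3 -> mem[0xce]=0x33, sp=0xce
prologue: push r4 -> mem[0xcd]=0x30, sp=0xcd
body[0] sub  r0, r1, #15 -> r0=0x84
body[1] add  r3, r3, #25 -> r3=0x4c
body[2] add  r3, r0, #35 -> r3=0xa7
body[3] sub  r1, r0, #51 -> r1=0x51
body[4] mov  r4, r0 -> r4=0x84
body[5] add  r2, r1, #19 -> r2=0x64
body[6] mov  r2, #0x9e -> r2=0x9e
epilogue: pop r4=0x30, sp=0xce
epilogue: pop r3=0x33, sp=0xcf
r3 is callee-saved -> restored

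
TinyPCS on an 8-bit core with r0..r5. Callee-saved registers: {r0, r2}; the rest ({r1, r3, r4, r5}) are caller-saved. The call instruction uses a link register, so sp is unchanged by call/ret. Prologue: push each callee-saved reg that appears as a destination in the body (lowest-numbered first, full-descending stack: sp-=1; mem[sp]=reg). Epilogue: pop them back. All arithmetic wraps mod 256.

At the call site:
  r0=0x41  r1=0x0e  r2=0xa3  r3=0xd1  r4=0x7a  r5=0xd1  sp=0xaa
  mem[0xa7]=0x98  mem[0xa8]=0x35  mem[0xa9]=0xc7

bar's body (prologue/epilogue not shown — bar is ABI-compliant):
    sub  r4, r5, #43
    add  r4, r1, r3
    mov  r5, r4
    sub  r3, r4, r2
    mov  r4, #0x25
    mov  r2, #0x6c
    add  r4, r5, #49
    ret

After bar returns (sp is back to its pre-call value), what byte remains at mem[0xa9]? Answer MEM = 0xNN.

MEM = 0xa3

prologue: push r2 -> mem[0xa9]=0xa3, sp=0xa9
body[0] sub  r4, r5, #43 -> r4=0xa6
body[1] add  r4, r1, r3 -> r4=0xdf
body[2] mov  r5, r4 -> r5=0xdf
body[3] sub  r3, r4, r2 -> r3=0x3c
body[4] mov  r4, #0x25 -> r4=0x25
body[5] mov  r2, #0x6c -> r2=0x6c
body[6] add  r4, r5, #49 -> r4=0x10
epilogue: pop r2=0xa3, sp=0xaa
prologue pushed ['r2'] at ['0xa9']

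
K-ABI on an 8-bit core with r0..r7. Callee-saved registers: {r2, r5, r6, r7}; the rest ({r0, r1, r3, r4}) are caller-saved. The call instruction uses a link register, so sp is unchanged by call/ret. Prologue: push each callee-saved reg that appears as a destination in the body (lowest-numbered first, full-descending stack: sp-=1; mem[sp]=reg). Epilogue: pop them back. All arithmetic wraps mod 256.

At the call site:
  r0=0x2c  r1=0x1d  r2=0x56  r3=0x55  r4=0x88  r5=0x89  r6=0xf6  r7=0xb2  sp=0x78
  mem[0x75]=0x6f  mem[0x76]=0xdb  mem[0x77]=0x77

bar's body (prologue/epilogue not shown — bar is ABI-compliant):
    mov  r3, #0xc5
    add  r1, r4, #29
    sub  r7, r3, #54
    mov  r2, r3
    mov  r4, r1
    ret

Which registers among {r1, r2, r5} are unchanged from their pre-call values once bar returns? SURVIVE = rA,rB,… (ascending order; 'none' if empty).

prologue: push r2 -> mem[0x77]=0x56, sp=0x77
prologue: push r7 -> mem[0x76]=0xb2, sp=0x76
body[0] mov  r3, #0xc5 -> r3=0xc5
body[1] add  r1, r4, #29 -> r1=0xa5
body[2] sub  r7, r3, #54 -> r7=0x8f
body[3] mov  r2, r3 -> r2=0xc5
body[4] mov  r4, r1 -> r4=0xa5
epilogue: pop r7=0xb2, sp=0x77
epilogue: pop r2=0x56, sp=0x78
r1: caller-saved, written=True
r2: callee-saved, written=True
r5: callee-saved, written=False

SURVIVE = r2,r5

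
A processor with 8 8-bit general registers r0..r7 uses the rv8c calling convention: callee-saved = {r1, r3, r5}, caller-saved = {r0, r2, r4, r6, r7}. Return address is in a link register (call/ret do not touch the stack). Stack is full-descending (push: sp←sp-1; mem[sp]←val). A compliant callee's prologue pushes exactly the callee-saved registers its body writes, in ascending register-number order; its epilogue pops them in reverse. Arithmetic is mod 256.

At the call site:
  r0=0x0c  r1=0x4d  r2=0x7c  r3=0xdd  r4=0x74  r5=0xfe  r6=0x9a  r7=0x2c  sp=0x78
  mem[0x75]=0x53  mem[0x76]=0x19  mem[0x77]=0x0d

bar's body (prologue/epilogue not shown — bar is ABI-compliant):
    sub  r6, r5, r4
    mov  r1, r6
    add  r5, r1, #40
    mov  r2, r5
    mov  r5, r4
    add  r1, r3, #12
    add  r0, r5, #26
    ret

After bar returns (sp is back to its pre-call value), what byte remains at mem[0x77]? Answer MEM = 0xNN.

prologue: push r1 -> mem[0x77]=0x4d, sp=0x77
prologue: push r5 -> mem[0x76]=0xfe, sp=0x76
body[0] sub  r6, r5, r4 -> r6=0x8a
body[1] mov  r1, r6 -> r1=0x8a
body[2] add  r5, r1, #40 -> r5=0xb2
body[3] mov  r2, r5 -> r2=0xb2
body[4] mov  r5, r4 -> r5=0x74
body[5] add  r1, r3, #12 -> r1=0xe9
body[6] add  r0, r5, #26 -> r0=0x8e
epilogue: pop r5=0xfe, sp=0x77
epilogue: pop r1=0x4d, sp=0x78
prologue pushed ['r1', 'r5'] at ['0x77', '0x76']

MEM = 0x4d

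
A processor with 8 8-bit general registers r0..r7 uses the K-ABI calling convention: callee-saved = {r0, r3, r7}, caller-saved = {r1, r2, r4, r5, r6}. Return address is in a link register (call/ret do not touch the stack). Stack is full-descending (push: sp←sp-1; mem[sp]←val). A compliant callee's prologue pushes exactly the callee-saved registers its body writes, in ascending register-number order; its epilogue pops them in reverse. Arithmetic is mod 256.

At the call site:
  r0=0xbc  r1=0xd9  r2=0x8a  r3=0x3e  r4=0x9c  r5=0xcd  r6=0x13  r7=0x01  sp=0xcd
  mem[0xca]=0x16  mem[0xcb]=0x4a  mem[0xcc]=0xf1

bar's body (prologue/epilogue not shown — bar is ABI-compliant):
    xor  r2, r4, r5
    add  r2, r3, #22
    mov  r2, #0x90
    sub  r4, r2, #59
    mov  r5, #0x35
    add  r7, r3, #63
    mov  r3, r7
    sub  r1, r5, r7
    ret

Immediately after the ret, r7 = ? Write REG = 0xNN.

prologue: push r3 → mem[0xcc]=0x3e, sp=0xcc
prologue: push r7 → mem[0xcb]=0x01, sp=0xcb
body[0] xor  r2, r4, r5 → r2=0x51
body[1] add  r2, r3, #22 → r2=0x54
body[2] mov  r2, #0x90 → r2=0x90
body[3] sub  r4, r2, #59 → r4=0x55
body[4] mov  r5, #0x35 → r5=0x35
body[5] add  r7, r3, #63 → r7=0x7d
body[6] mov  r3, r7 → r3=0x7d
body[7] sub  r1, r5, r7 → r1=0xb8
epilogue: pop r7=0x01, sp=0xcc
epilogue: pop r3=0x3e, sp=0xcd
r7 is callee-saved → restored

REG = 0x01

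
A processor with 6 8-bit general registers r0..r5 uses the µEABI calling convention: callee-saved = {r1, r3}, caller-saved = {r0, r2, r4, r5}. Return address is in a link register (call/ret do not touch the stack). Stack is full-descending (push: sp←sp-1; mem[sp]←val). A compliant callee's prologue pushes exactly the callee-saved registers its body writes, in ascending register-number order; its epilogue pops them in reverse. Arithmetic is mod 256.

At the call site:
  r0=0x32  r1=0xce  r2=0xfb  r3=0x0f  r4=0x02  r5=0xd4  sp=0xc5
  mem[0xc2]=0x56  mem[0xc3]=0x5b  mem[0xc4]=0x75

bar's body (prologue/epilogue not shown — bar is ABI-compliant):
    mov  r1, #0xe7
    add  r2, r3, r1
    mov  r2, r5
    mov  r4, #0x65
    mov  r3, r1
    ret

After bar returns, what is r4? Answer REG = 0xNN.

REG = 0x65

prologue: push r1 → mem[0xc4]=0xce, sp=0xc4
prologue: push r3 → mem[0xc3]=0x0f, sp=0xc3
body[0] mov  r1, #0xe7 → r1=0xe7
body[1] add  r2, r3, r1 → r2=0xf6
body[2] mov  r2, r5 → r2=0xd4
body[3] mov  r4, #0x65 → r4=0x65
body[4] mov  r3, r1 → r3=0xe7
epilogue: pop r3=0x0f, sp=0xc4
epilogue: pop r1=0xce, sp=0xc5
r4 is caller-saved → body value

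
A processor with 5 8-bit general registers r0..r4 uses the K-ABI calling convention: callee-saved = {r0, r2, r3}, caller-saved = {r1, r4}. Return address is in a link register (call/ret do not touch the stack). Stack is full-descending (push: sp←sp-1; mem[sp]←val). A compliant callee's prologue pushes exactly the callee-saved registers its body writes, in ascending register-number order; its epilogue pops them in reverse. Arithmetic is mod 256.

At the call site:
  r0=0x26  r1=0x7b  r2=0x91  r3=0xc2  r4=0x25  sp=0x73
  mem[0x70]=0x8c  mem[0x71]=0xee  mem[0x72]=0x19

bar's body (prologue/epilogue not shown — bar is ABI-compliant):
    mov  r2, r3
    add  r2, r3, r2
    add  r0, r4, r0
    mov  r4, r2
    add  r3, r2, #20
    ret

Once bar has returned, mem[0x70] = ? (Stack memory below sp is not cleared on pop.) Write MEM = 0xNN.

MEM = 0xc2

prologue: push r0 -> mem[0x72]=0x26, sp=0x72
prologue: push r2 -> mem[0x71]=0x91, sp=0x71
prologue: push r3 -> mem[0x70]=0xc2, sp=0x70
body[0] mov  r2, r3 -> r2=0xc2
body[1] add  r2, r3, r2 -> r2=0x84
body[2] add  r0, r4, r0 -> r0=0x4b
body[3] mov  r4, r2 -> r4=0x84
body[4] add  r3, r2, #20 -> r3=0x98
epilogue: pop r3=0xc2, sp=0x71
epilogue: pop r2=0x91, sp=0x72
epilogue: pop r0=0x26, sp=0x73
prologue pushed ['r0', 'r2', 'r3'] at ['0x72', '0x71', '0x70']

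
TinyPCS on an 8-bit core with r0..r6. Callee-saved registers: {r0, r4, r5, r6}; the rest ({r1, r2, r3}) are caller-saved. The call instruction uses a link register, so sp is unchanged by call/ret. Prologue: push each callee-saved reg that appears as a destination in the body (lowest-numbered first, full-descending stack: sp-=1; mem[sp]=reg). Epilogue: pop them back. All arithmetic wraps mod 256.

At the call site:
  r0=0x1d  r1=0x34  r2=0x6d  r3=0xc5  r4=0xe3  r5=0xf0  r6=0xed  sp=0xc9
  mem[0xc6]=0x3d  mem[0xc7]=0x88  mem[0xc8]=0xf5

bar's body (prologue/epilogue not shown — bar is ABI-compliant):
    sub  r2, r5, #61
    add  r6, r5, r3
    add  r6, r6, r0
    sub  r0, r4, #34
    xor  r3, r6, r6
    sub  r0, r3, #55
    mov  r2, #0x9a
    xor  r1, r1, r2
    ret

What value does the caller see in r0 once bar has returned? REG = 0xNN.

REG = 0x1d

prologue: push r0 → mem[0xc8]=0x1d, sp=0xc8
prologue: push r6 → mem[0xc7]=0xed, sp=0xc7
body[0] sub  r2, r5, #61 → r2=0xb3
body[1] add  r6, r5, r3 → r6=0xb5
body[2] add  r6, r6, r0 → r6=0xd2
body[3] sub  r0, r4, #34 → r0=0xc1
body[4] xor  r3, r6, r6 → r3=0x00
body[5] sub  r0, r3, #55 → r0=0xc9
body[6] mov  r2, #0x9a → r2=0x9a
body[7] xor  r1, r1, r2 → r1=0xae
epilogue: pop r6=0xed, sp=0xc8
epilogue: pop r0=0x1d, sp=0xc9
r0 is callee-saved → restored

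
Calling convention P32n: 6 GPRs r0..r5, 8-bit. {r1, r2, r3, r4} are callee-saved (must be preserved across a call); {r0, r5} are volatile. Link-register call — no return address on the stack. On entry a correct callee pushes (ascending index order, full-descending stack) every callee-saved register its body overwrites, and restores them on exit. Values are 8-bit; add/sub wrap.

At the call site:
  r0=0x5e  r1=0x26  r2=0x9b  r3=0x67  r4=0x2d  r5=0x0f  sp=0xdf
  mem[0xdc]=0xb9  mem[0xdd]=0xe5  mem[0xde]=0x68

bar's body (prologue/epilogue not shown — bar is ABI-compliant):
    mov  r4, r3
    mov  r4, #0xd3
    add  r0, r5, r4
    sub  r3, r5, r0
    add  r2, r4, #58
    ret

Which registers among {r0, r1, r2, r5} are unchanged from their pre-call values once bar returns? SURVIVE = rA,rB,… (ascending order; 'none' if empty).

prologue: push r2 -> mem[0xde]=0x9b, sp=0xde
prologue: push r3 -> mem[0xdd]=0x67, sp=0xdd
prologue: push r4 -> mem[0xdc]=0x2d, sp=0xdc
body[0] mov  r4, r3 -> r4=0x67
body[1] mov  r4, #0xd3 -> r4=0xd3
body[2] add  r0, r5, r4 -> r0=0xe2
body[3] sub  r3, r5, r0 -> r3=0x2d
body[4] add  r2, r4, #58 -> r2=0x0d
epilogue: pop r4=0x2d, sp=0xdd
epilogue: pop r3=0x67, sp=0xde
epilogue: pop r2=0x9b, sp=0xdf
r0: caller-saved, written=True
r1: callee-saved, written=False
r2: callee-saved, written=True
r5: caller-saved, written=False

SURVIVE = r1,r2,r5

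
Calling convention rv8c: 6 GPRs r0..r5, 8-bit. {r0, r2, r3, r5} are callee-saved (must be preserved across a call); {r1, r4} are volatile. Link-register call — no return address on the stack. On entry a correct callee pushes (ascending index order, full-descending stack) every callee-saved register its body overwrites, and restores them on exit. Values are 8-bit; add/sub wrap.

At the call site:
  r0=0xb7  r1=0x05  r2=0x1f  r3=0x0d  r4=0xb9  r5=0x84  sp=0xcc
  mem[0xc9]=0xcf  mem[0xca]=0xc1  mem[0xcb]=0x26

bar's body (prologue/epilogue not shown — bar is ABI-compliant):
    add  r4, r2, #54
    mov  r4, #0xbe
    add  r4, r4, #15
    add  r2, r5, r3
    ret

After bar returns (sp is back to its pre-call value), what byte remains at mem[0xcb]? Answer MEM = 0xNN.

prologue: push r2 → mem[0xcb]=0x1f, sp=0xcb
body[0] add  r4, r2, #54 → r4=0x55
body[1] mov  r4, #0xbe → r4=0xbe
body[2] add  r4, r4, #15 → r4=0xcd
body[3] add  r2, r5, r3 → r2=0x91
epilogue: pop r2=0x1f, sp=0xcc
prologue pushed ['r2'] at ['0xcb']

MEM = 0x1f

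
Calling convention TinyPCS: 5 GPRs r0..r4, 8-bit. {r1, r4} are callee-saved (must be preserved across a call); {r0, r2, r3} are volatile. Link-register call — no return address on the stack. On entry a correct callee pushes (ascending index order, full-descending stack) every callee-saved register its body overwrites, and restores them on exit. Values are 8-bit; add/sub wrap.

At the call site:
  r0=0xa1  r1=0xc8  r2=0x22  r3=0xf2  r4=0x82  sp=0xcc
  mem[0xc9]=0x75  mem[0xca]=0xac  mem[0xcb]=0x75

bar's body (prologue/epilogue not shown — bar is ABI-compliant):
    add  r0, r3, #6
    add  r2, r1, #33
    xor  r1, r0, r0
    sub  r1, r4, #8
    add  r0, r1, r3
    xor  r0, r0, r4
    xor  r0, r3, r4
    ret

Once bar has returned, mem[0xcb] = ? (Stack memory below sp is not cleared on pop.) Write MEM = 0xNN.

prologue: push r1 → mem[0xcb]=0xc8, sp=0xcb
body[0] add  r0, r3, #6 → r0=0xf8
body[1] add  r2, r1, #33 → r2=0xe9
body[2] xor  r1, r0, r0 → r1=0x00
body[3] sub  r1, r4, #8 → r1=0x7a
body[4] add  r0, r1, r3 → r0=0x6c
body[5] xor  r0, r0, r4 → r0=0xee
body[6] xor  r0, r3, r4 → r0=0x70
epilogue: pop r1=0xc8, sp=0xcc
prologue pushed ['r1'] at ['0xcb']

MEM = 0xc8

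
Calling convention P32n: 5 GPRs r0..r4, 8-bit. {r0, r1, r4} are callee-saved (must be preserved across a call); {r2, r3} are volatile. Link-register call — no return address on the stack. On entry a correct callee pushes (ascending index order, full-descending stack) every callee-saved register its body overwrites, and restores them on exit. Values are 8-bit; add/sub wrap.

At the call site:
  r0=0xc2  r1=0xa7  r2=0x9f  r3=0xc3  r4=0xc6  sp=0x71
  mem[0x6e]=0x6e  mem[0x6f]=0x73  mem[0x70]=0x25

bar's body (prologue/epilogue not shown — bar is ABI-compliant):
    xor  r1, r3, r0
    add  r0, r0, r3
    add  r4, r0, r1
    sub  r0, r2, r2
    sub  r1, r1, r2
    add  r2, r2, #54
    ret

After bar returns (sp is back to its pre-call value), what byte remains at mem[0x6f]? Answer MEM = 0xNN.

prologue: push r0 -> mem[0x70]=0xc2, sp=0x70
prologue: push r1 -> mem[0x6f]=0xa7, sp=0x6f
prologue: push r4 -> mem[0x6e]=0xc6, sp=0x6e
body[0] xor  r1, r3, r0 -> r1=0x01
body[1] add  r0, r0, r3 -> r0=0x85
body[2] add  r4, r0, r1 -> r4=0x86
body[3] sub  r0, r2, r2 -> r0=0x00
body[4] sub  r1, r1, r2 -> r1=0x62
body[5] add  r2, r2, #54 -> r2=0xd5
epilogue: pop r4=0xc6, sp=0x6f
epilogue: pop r1=0xa7, sp=0x70
epilogue: pop r0=0xc2, sp=0x71
prologue pushed ['r0', 'r1', 'r4'] at ['0x70', '0x6f', '0x6e']

MEM = 0xa7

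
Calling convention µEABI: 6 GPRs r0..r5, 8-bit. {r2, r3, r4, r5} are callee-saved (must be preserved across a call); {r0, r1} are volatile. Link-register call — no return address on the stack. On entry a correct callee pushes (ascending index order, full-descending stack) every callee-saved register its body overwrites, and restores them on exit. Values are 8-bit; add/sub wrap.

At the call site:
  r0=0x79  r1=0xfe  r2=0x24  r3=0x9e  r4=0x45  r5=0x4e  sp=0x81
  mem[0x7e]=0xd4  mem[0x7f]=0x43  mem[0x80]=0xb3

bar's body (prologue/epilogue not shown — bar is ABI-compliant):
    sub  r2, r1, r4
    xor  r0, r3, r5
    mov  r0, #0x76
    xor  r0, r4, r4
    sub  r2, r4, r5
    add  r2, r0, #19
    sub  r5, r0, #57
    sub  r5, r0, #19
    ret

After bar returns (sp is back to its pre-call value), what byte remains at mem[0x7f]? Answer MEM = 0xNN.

prologue: push r2 → mem[0x80]=0x24, sp=0x80
prologue: push r5 → mem[0x7f]=0x4e, sp=0x7f
body[0] sub  r2, r1, r4 → r2=0xb9
body[1] xor  r0, r3, r5 → r0=0xd0
body[2] mov  r0, #0x76 → r0=0x76
body[3] xor  r0, r4, r4 → r0=0x00
body[4] sub  r2, r4, r5 → r2=0xf7
body[5] add  r2, r0, #19 → r2=0x13
body[6] sub  r5, r0, #57 → r5=0xc7
body[7] sub  r5, r0, #19 → r5=0xed
epilogue: pop r5=0x4e, sp=0x80
epilogue: pop r2=0x24, sp=0x81
prologue pushed ['r2', 'r5'] at ['0x80', '0x7f']

MEM = 0x4e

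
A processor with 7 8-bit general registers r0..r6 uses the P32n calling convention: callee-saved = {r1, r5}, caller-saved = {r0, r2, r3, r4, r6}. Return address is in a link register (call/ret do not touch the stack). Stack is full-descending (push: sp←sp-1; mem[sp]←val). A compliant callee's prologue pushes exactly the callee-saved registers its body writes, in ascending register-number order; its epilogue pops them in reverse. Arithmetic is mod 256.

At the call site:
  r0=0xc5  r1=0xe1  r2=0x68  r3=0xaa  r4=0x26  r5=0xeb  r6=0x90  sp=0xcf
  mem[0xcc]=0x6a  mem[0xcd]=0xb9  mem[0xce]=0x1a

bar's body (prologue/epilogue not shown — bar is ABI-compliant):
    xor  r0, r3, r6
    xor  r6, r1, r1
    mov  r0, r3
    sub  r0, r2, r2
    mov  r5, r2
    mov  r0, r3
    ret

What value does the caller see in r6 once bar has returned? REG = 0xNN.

REG = 0x00

prologue: push r5 -> mem[0xce]=0xeb, sp=0xce
body[0] xor  r0, r3, r6 -> r0=0x3a
body[1] xor  r6, r1, r1 -> r6=0x00
body[2] mov  r0, r3 -> r0=0xaa
body[3] sub  r0, r2, r2 -> r0=0x00
body[4] mov  r5, r2 -> r5=0x68
body[5] mov  r0, r3 -> r0=0xaa
epilogue: pop r5=0xeb, sp=0xcf
r6 is caller-saved -> body value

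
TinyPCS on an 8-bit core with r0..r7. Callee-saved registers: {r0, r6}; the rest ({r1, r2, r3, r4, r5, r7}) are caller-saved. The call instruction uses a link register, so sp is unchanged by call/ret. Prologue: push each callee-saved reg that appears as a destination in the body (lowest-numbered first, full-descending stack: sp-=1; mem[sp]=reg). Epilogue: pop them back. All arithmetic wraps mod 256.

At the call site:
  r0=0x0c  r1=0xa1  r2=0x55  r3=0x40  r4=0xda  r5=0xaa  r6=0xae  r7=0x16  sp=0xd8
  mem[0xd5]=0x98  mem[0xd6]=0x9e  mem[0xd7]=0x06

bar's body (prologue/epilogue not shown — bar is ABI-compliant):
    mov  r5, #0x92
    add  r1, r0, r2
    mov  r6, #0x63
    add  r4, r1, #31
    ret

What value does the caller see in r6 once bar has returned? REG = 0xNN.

REG = 0xae

prologue: push r6 → mem[0xd7]=0xae, sp=0xd7
body[0] mov  r5, #0x92 → r5=0x92
body[1] add  r1, r0, r2 → r1=0x61
body[2] mov  r6, #0x63 → r6=0x63
body[3] add  r4, r1, #31 → r4=0x80
epilogue: pop r6=0xae, sp=0xd8
r6 is callee-saved → restored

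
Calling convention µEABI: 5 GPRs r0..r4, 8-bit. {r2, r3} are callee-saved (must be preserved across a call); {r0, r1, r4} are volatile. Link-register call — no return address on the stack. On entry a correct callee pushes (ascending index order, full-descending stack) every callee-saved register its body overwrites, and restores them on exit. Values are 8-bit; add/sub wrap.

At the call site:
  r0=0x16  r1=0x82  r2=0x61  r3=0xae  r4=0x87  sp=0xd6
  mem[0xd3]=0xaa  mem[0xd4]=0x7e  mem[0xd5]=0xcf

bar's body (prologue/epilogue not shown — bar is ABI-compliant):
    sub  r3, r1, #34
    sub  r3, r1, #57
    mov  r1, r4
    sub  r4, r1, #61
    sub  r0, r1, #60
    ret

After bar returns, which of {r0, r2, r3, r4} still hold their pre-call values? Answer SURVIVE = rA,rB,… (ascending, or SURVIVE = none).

prologue: push r3 -> mem[0xd5]=0xae, sp=0xd5
body[0] sub  r3, r1, #34 -> r3=0x60
body[1] sub  r3, r1, #57 -> r3=0x49
body[2] mov  r1, r4 -> r1=0x87
body[3] sub  r4, r1, #61 -> r4=0x4a
body[4] sub  r0, r1, #60 -> r0=0x4b
epilogue: pop r3=0xae, sp=0xd6
r0: caller-saved, written=True
r2: callee-saved, written=False
r3: callee-saved, written=True
r4: caller-saved, written=True

SURVIVE = r2,r3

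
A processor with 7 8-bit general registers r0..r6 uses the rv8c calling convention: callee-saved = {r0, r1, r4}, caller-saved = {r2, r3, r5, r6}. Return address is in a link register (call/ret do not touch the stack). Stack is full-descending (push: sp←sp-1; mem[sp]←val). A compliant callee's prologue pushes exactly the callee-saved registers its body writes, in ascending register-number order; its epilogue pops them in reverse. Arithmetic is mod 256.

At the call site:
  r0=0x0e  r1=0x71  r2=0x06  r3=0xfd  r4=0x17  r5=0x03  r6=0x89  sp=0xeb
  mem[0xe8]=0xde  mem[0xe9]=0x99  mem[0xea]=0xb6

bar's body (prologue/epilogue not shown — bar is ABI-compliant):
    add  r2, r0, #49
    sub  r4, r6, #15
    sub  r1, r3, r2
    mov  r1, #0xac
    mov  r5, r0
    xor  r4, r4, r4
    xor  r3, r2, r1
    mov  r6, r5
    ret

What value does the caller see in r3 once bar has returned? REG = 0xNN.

REG = 0x93

prologue: push r1 → mem[0xea]=0x71, sp=0xea
prologue: push r4 → mem[0xe9]=0x17, sp=0xe9
body[0] add  r2, r0, #49 → r2=0x3f
body[1] sub  r4, r6, #15 → r4=0x7a
body[2] sub  r1, r3, r2 → r1=0xbe
body[3] mov  r1, #0xac → r1=0xac
body[4] mov  r5, r0 → r5=0x0e
body[5] xor  r4, r4, r4 → r4=0x00
body[6] xor  r3, r2, r1 → r3=0x93
body[7] mov  r6, r5 → r6=0x0e
epilogue: pop r4=0x17, sp=0xea
epilogue: pop r1=0x71, sp=0xeb
r3 is caller-saved → body value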